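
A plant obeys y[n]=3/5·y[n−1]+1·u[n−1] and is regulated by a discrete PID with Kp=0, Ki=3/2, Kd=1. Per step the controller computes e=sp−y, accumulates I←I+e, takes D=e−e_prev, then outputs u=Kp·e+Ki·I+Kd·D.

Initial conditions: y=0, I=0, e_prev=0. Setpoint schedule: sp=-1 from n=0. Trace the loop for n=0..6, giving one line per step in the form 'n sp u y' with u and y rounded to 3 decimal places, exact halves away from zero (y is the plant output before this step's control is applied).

0 -1 -2.500 0.000
1 -1 3.250 -2.500
2 -1 -7.625 1.750
3 -1 13.313 -6.575
4 -1 -26.506 9.368
5 -1 49.518 -20.886
6 -1 -95.588 36.987

(exact arithmetic carried between steps; '≈' marks a value shown rounded to 6 d.p. or computed from one; I and e_prev carry over from the previous line; the table rounds u and y to 3 d.p., halves away from zero)
n=0: y=0, sp=-1, e=sp−y=-1; I=-1, D=e−e_prev=-1; u=0·(-1)+3/2·(-1)+1·(-1)=-2.5; next y=3/5·0+1·(-2.5)=-2.5
n=1: y=-2.5, sp=-1, e=sp−y=1.5; I=0.5, D=e−e_prev=2.5; u=0·1.5+3/2·0.5+1·2.5=3.25; next y=3/5·(-2.5)+1·3.25=1.75
n=2: y=1.75, sp=-1, e=sp−y=-2.75; I=-2.25, D=e−e_prev=-4.25; u=0·(-2.75)+3/2·(-2.25)+1·(-4.25)=-7.625; next y=3/5·1.75+1·(-7.625)=-6.575
n=3: y=-6.575, sp=-1, e=sp−y=5.575; I=3.325, D=e−e_prev=8.325; u=0·5.575+3/2·3.325+1·8.325=13.3125; next y=3/5·(-6.575)+1·13.3125=9.3675
n=4: y=9.3675, sp=-1, e=sp−y=-10.3675; I=-7.0425, D=e−e_prev=-15.9425; u=0·(-10.3675)+3/2·(-7.0425)+1·(-15.9425)=-26.50625; next y=3/5·9.3675+1·(-26.50625)=-20.88575
n=5: y=-20.88575, sp=-1, e=sp−y=19.88575; I=12.84325, D=e−e_prev=30.25325; u=0·19.88575+3/2·12.84325+1·30.25325=49.518125; next y=3/5·(-20.88575)+1·49.518125=36.986675
n=6: y=36.986675, sp=-1, e=sp−y=-37.986675; I=-25.143425, D=e−e_prev=-57.872425; u=0·(-37.986675)+3/2·(-25.143425)+1·(-57.872425)≈-95.587563; next y=3/5·36.986675+1·(-95.587563)≈-73.395558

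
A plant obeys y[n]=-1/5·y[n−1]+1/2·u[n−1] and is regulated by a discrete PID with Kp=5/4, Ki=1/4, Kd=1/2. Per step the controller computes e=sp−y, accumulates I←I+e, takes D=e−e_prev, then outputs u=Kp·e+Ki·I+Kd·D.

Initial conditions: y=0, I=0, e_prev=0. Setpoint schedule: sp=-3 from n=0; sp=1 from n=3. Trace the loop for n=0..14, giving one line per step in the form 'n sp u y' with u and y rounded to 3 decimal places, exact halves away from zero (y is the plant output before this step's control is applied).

(exact arithmetic carried between steps; '≈' marks a value shown rounded to 6 d.p. or computed from one; I and e_prev carry over from the previous line; the table rounds u and y to 3 d.p., halves away from zero)
n=0: y=0, sp=-3, e=sp−y=-3; I=-3, D=e−e_prev=-3; u=5/4·(-3)+1/4·(-3)+1/2·(-3)=-6; next y=-1/5·0+1/2·(-6)=-3
n=1: y=-3, sp=-3, e=sp−y=0; I=-3, D=e−e_prev=3; u=5/4·0+1/4·(-3)+1/2·3=0.75; next y=-1/5·(-3)+1/2·0.75=0.975
n=2: y=0.975, sp=-3, e=sp−y=-3.975; I=-6.975, D=e−e_prev=-3.975; u=5/4·(-3.975)+1/4·(-6.975)+1/2·(-3.975)=-8.7; next y=-1/5·0.975+1/2·(-8.7)=-4.545
n=3: y=-4.545, sp=1, e=sp−y=5.545; I=-1.43, D=e−e_prev=9.52; u=5/4·5.545+1/4·(-1.43)+1/2·9.52=11.33375; next y=-1/5·(-4.545)+1/2·11.33375=6.575875
n=4: y=6.575875, sp=1, e=sp−y=-5.575875; I=-7.005875, D=e−e_prev=-11.120875; u=5/4·(-5.575875)+1/4·(-7.005875)+1/2·(-11.120875)=-14.28175; next y=-1/5·6.575875+1/2·(-14.28175)=-8.45605
n=5: y=-8.45605, sp=1, e=sp−y=9.45605; I=2.450175, D=e−e_prev=15.031925; u=5/4·9.45605+1/4·2.450175+1/2·15.031925≈19.948569; next y=-1/5·(-8.45605)+1/2·19.948569≈11.665494
n=6: y≈11.665494, sp=1, e=sp−y≈-10.665494; I≈-8.215319, D=e−e_prev≈-20.121544; u=5/4·(-10.665494)+1/4·(-8.215319)+1/2·(-20.121544)≈-25.44647; next y=-1/5·11.665494+1/2·(-25.44647)≈-15.056334
n=7: y≈-15.056334, sp=1, e=sp−y≈16.056334; I≈7.841015, D=e−e_prev≈26.721828; u=5/4·16.056334+1/4·7.841015+1/2·26.721828≈35.391585; next y=-1/5·(-15.056334)+1/2·35.391585≈20.707059
n=8: y≈20.707059, sp=1, e=sp−y≈-19.707059; I≈-11.866045, D=e−e_prev≈-35.763393; u=5/4·(-19.707059)+1/4·(-11.866045)+1/2·(-35.763393)≈-45.482032; next y=-1/5·20.707059+1/2·(-45.482032)≈-26.882428
n=9: y≈-26.882428, sp=1, e=sp−y≈27.882428; I≈16.016383, D=e−e_prev≈47.589487; u=5/4·27.882428+1/4·16.016383+1/2·47.589487≈62.651874; next y=-1/5·(-26.882428)+1/2·62.651874≈36.702423
n=10: y≈36.702423, sp=1, e=sp−y≈-35.702423; I≈-19.686040, D=e−e_prev≈-63.584850; u=5/4·(-35.702423)+1/4·(-19.686040)+1/2·(-63.584850)≈-81.341963; next y=-1/5·36.702423+1/2·(-81.341963)≈-48.011466
n=11: y≈-48.011466, sp=1, e=sp−y≈49.011466; I≈29.325427, D=e−e_prev≈84.713889; u=5/4·49.011466+1/4·29.325427+1/2·84.713889≈110.952634; next y=-1/5·(-48.011466)+1/2·110.952634≈65.078610
n=12: y≈65.078610, sp=1, e=sp−y≈-64.078610; I≈-34.753184, D=e−e_prev≈-113.090076; u=5/4·(-64.078610)+1/4·(-34.753184)+1/2·(-113.090076)≈-145.331597; next y=-1/5·65.078610+1/2·(-145.331597)≈-85.681520
n=13: y≈-85.681520, sp=1, e=sp−y≈86.681520; I≈51.928337, D=e−e_prev≈150.760131; u=5/4·86.681520+1/4·51.928337+1/2·150.760131≈196.714050; next y=-1/5·(-85.681520)+1/2·196.714050≈115.493329
n=14: y≈115.493329, sp=1, e=sp−y≈-114.493329; I≈-62.564992, D=e−e_prev≈-201.174850; u=5/4·(-114.493329)+1/4·(-62.564992)+1/2·(-201.174850)≈-259.345334; next y=-1/5·115.493329+1/2·(-259.345334)≈-152.771333

0 -3 -6.000 0.000
1 -3 0.750 -3.000
2 -3 -8.700 0.975
3 1 11.334 -4.545
4 1 -14.282 6.576
5 1 19.949 -8.456
6 1 -25.446 11.665
7 1 35.392 -15.056
8 1 -45.482 20.707
9 1 62.652 -26.882
10 1 -81.342 36.702
11 1 110.953 -48.011
12 1 -145.332 65.079
13 1 196.714 -85.682
14 1 -259.345 115.493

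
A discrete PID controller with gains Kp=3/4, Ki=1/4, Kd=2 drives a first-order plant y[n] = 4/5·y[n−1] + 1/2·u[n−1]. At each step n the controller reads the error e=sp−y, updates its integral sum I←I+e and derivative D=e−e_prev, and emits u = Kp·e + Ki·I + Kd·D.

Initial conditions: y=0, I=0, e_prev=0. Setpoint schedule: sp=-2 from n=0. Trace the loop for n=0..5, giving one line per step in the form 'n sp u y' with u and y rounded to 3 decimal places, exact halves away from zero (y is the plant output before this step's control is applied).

(exact arithmetic carried between steps; '≈' marks a value shown rounded to 6 d.p. or computed from one; I and e_prev carry over from the previous line; the table rounds u and y to 3 d.p., halves away from zero)
n=0: y=0, sp=-2, e=sp−y=-2; I=-2, D=e−e_prev=-2; u=3/4·(-2)+1/4·(-2)+2·(-2)=-6; next y=4/5·0+1/2·(-6)=-3
n=1: y=-3, sp=-2, e=sp−y=1; I=-1, D=e−e_prev=3; u=3/4·1+1/4·(-1)+2·3=6.5; next y=4/5·(-3)+1/2·6.5=0.85
n=2: y=0.85, sp=-2, e=sp−y=-2.85; I=-3.85, D=e−e_prev=-3.85; u=3/4·(-2.85)+1/4·(-3.85)+2·(-3.85)=-10.8; next y=4/5·0.85+1/2·(-10.8)=-4.72
n=3: y=-4.72, sp=-2, e=sp−y=2.72; I=-1.13, D=e−e_prev=5.57; u=3/4·2.72+1/4·(-1.13)+2·5.57=12.8975; next y=4/5·(-4.72)+1/2·12.8975=2.67275
n=4: y=2.67275, sp=-2, e=sp−y=-4.67275; I=-5.80275, D=e−e_prev=-7.39275; u=3/4·(-4.67275)+1/4·(-5.80275)+2·(-7.39275)=-19.74075; next y=4/5·2.67275+1/2·(-19.74075)=-7.732175
n=5: y=-7.732175, sp=-2, e=sp−y=5.732175; I=-0.070575, D=e−e_prev=10.404925; u=3/4·5.732175+1/4·(-0.070575)+2·10.404925≈25.091338; next y=4/5·(-7.732175)+1/2·25.091338≈6.359929

0 -2 -6.000 0.000
1 -2 6.500 -3.000
2 -2 -10.800 0.850
3 -2 12.898 -4.720
4 -2 -19.741 2.673
5 -2 25.091 -7.732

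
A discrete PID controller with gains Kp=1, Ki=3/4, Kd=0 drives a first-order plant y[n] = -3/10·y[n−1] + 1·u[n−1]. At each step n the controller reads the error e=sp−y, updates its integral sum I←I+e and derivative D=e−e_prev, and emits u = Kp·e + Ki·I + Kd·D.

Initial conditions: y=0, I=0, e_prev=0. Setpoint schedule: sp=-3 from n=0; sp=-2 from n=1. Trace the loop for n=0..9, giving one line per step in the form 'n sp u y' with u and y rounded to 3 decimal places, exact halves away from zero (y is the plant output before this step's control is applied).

(exact arithmetic carried between steps; '≈' marks a value shown rounded to 6 d.p. or computed from one; I and e_prev carry over from the previous line; the table rounds u and y to 3 d.p., halves away from zero)
n=0: y=0, sp=-3, e=sp−y=-3; I=-3, D=e−e_prev=-3; u=1·(-3)+3/4·(-3)+0·(-3)=-5.25; next y=-3/10·0+1·(-5.25)=-5.25
n=1: y=-5.25, sp=-2, e=sp−y=3.25; I=0.25, D=e−e_prev=6.25; u=1·3.25+3/4·0.25+0·6.25=3.4375; next y=-3/10·(-5.25)+1·3.4375=5.0125
n=2: y=5.0125, sp=-2, e=sp−y=-7.0125; I=-6.7625, D=e−e_prev=-10.2625; u=1·(-7.0125)+3/4·(-6.7625)+0·(-10.2625)=-12.084375; next y=-3/10·5.0125+1·(-12.084375)=-13.588125
n=3: y=-13.588125, sp=-2, e=sp−y=11.588125; I=4.825625, D=e−e_prev=18.600625; u=1·11.588125+3/4·4.825625+0·18.600625≈15.207344; next y=-3/10·(-13.588125)+1·15.207344≈19.283781
n=4: y≈19.283781, sp=-2, e=sp−y≈-21.283781; I≈-16.458156, D=e−e_prev≈-32.871906; u=1·(-21.283781)+3/4·(-16.458156)+0·(-32.871906)≈-33.627398; next y=-3/10·19.283781+1·(-33.627398)≈-39.412533
n=5: y≈-39.412533, sp=-2, e=sp−y≈37.412533; I≈20.954377, D=e−e_prev≈58.696314; u=1·37.412533+3/4·20.954377+0·58.696314≈53.128315; next y=-3/10·(-39.412533)+1·53.128315≈64.952075
n=6: y≈64.952075, sp=-2, e=sp−y≈-66.952075; I≈-45.997699, D=e−e_prev≈-104.364608; u=1·(-66.952075)+3/4·(-45.997699)+0·(-104.364608)≈-101.450349; next y=-3/10·64.952075+1·(-101.450349)≈-120.935971
n=7: y≈-120.935971, sp=-2, e=sp−y≈118.935971; I≈72.938273, D=e−e_prev≈185.888047; u=1·118.935971+3/4·72.938273+0·185.888047≈173.639676; next y=-3/10·(-120.935971)+1·173.639676≈209.920468
n=8: y≈209.920468, sp=-2, e=sp−y≈-211.920468; I≈-138.982195, D=e−e_prev≈-330.856439; u=1·(-211.920468)+3/4·(-138.982195)+0·(-330.856439)≈-316.157114; next y=-3/10·209.920468+1·(-316.157114)≈-379.133254
n=9: y≈-379.133254, sp=-2, e=sp−y≈377.133254; I≈238.151059, D=e−e_prev≈589.053722; u=1·377.133254+3/4·238.151059+0·589.053722≈555.746548; next y=-3/10·(-379.133254)+1·555.746548≈669.486525

0 -3 -5.250 0.000
1 -2 3.438 -5.250
2 -2 -12.084 5.013
3 -2 15.207 -13.588
4 -2 -33.627 19.284
5 -2 53.128 -39.413
6 -2 -101.450 64.952
7 -2 173.640 -120.936
8 -2 -316.157 209.920
9 -2 555.747 -379.133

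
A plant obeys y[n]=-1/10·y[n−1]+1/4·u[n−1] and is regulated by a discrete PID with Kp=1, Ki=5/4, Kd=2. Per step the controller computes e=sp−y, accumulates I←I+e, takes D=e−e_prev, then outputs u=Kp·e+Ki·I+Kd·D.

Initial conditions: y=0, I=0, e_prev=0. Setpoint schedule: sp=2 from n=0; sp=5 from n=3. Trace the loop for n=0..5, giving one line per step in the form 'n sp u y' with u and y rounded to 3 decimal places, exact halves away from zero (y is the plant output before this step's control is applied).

0 2 8.500 0.000
1 2 -2.031 2.125
2 2 14.155 -0.720
3 5 6.208 3.611
4 5 20.891 1.191
5 5 4.183 5.104

(exact arithmetic carried between steps; '≈' marks a value shown rounded to 6 d.p. or computed from one; I and e_prev carry over from the previous line; the table rounds u and y to 3 d.p., halves away from zero)
n=0: y=0, sp=2, e=sp−y=2; I=2, D=e−e_prev=2; u=1·2+5/4·2+2·2=8.5; next y=-1/10·0+1/4·8.5=2.125
n=1: y=2.125, sp=2, e=sp−y=-0.125; I=1.875, D=e−e_prev=-2.125; u=1·(-0.125)+5/4·1.875+2·(-2.125)=-2.03125; next y=-1/10·2.125+1/4·(-2.03125)≈-0.720313
n=2: y≈-0.720313, sp=2, e=sp−y≈2.720313; I≈4.595313, D=e−e_prev≈2.845313; u=1·2.720313+5/4·4.595313+2·2.845313≈14.155078; next y=-1/10·(-0.720313)+1/4·14.155078≈3.610801
n=3: y≈3.610801, sp=5, e=sp−y≈1.389199; I≈5.984512, D=e−e_prev≈-1.331113; u=1·1.389199+5/4·5.984512+2·(-1.331113)≈6.207612; next y=-1/10·3.610801+1/4·6.207612≈1.190823
n=4: y≈1.190823, sp=5, e=sp−y≈3.809177; I≈9.793689, D=e−e_prev≈2.419978; u=1·3.809177+5/4·9.793689+2·2.419978≈20.891243; next y=-1/10·1.190823+1/4·20.891243≈5.103729
n=5: y≈5.103729, sp=5, e=sp−y≈-0.103729; I≈9.689960, D=e−e_prev≈-3.912906; u=1·(-0.103729)+5/4·9.689960+2·(-3.912906)≈4.182910; next y=-1/10·5.103729+1/4·4.182910≈0.535355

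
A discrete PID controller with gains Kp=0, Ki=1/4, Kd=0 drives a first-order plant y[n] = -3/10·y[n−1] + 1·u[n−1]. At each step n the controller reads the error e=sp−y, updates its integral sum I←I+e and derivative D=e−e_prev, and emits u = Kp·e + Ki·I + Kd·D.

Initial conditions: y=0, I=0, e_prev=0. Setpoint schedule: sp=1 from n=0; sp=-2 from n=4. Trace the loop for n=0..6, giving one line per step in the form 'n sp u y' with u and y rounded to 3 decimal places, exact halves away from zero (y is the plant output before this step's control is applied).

0 1 0.250 0.000
1 1 0.438 0.250
2 1 0.597 0.363
3 1 0.725 0.488
4 -2 0.080 0.578
5 -2 -0.396 -0.093
6 -2 -0.804 -0.368

(exact arithmetic carried between steps; '≈' marks a value shown rounded to 6 d.p. or computed from one; I and e_prev carry over from the previous line; the table rounds u and y to 3 d.p., halves away from zero)
n=0: y=0, sp=1, e=sp−y=1; I=1, D=e−e_prev=1; u=0·1+1/4·1+0·1=0.25; next y=-3/10·0+1·0.25=0.25
n=1: y=0.25, sp=1, e=sp−y=0.75; I=1.75, D=e−e_prev=-0.25; u=0·0.75+1/4·1.75+0·(-0.25)=0.4375; next y=-3/10·0.25+1·0.4375=0.3625
n=2: y=0.3625, sp=1, e=sp−y=0.6375; I=2.3875, D=e−e_prev=-0.1125; u=0·0.6375+1/4·2.3875+0·(-0.1125)=0.596875; next y=-3/10·0.3625+1·0.596875=0.488125
n=3: y=0.488125, sp=1, e=sp−y=0.511875; I=2.899375, D=e−e_prev=-0.125625; u=0·0.511875+1/4·2.899375+0·(-0.125625)≈0.724844; next y=-3/10·0.488125+1·0.724844≈0.578406
n=4: y≈0.578406, sp=-2, e=sp−y≈-2.578406; I≈0.320969, D=e−e_prev≈-3.090281; u=0·(-2.578406)+1/4·0.320969+0·(-3.090281)≈0.080242; next y=-3/10·0.578406+1·0.080242≈-0.093280
n=5: y≈-0.093280, sp=-2, e=sp−y≈-1.906720; I≈-1.585752, D=e−e_prev≈0.671686; u=0·(-1.906720)+1/4·(-1.585752)+0·0.671686≈-0.396438; next y=-3/10·(-0.093280)+1·(-0.396438)≈-0.368454
n=6: y≈-0.368454, sp=-2, e=sp−y≈-1.631546; I≈-3.217298, D=e−e_prev≈0.275174; u=0·(-1.631546)+1/4·(-3.217298)+0·0.275174≈-0.804324; next y=-3/10·(-0.368454)+1·(-0.804324)≈-0.693788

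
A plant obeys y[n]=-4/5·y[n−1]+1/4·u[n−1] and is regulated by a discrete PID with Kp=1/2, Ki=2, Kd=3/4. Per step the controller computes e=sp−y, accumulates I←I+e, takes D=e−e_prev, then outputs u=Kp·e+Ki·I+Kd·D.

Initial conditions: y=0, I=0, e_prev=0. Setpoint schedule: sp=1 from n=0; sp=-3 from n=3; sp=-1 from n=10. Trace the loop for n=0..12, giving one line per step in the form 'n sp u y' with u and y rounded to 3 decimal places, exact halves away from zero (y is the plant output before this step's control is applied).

(exact arithmetic carried between steps; '≈' marks a value shown rounded to 6 d.p. or computed from one; I and e_prev carry over from the previous line; the table rounds u and y to 3 d.p., halves away from zero)
n=0: y=0, sp=1, e=sp−y=1; I=1, D=e−e_prev=1; u=1/2·1+2·1+3/4·1=3.25; next y=-4/5·0+1/4·3.25=0.8125
n=1: y=0.8125, sp=1, e=sp−y=0.1875; I=1.1875, D=e−e_prev=-0.8125; u=1/2·0.1875+2·1.1875+3/4·(-0.8125)=1.859375; next y=-4/5·0.8125+1/4·1.859375≈-0.185156
n=2: y≈-0.185156, sp=1, e=sp−y≈1.185156; I≈2.372656, D=e−e_prev≈0.997656; u=1/2·1.185156+2·2.372656+3/4·0.997656≈6.086133; next y=-4/5·(-0.185156)+1/4·6.086133≈1.669658
n=3: y≈1.669658, sp=-3, e=sp−y≈-4.669658; I≈-2.297002, D=e−e_prev≈-5.854814; u=1/2·(-4.669658)+2·(-2.297002)+3/4·(-5.854814)≈-11.319944; next y=-4/5·1.669658+1/4·(-11.319944)≈-4.165713
n=4: y≈-4.165713, sp=-3, e=sp−y≈1.165713; I≈-1.131289, D=e−e_prev≈5.835371; u=1/2·1.165713+2·(-1.131289)+3/4·5.835371≈2.696805; next y=-4/5·(-4.165713)+1/4·2.696805≈4.006771
n=5: y≈4.006771, sp=-3, e=sp−y≈-7.006771; I≈-8.138061, D=e−e_prev≈-8.172484; u=1/2·(-7.006771)+2·(-8.138061)+3/4·(-8.172484)≈-25.908870; next y=-4/5·4.006771+1/4·(-25.908870)≈-9.682635
n=6: y≈-9.682635, sp=-3, e=sp−y≈6.682635; I≈-1.455426, D=e−e_prev≈13.689406; u=1/2·6.682635+2·(-1.455426)+3/4·13.689406≈10.697520; next y=-4/5·(-9.682635)+1/4·10.697520≈10.420488
n=7: y≈10.420488, sp=-3, e=sp−y≈-13.420488; I≈-14.875914, D=e−e_prev≈-20.103122; u=1/2·(-13.420488)+2·(-14.875914)+3/4·(-20.103122)≈-51.539413; next y=-4/5·10.420488+1/4·(-51.539413)≈-21.221243
n=8: y≈-21.221243, sp=-3, e=sp−y≈18.221243; I≈3.345330, D=e−e_prev≈31.641731; u=1/2·18.221243+2·3.345330+3/4·31.641731≈39.532579; next y=-4/5·(-21.221243)+1/4·39.532579≈26.860139
n=9: y≈26.860139, sp=-3, e=sp−y≈-29.860139; I≈-26.514810, D=e−e_prev≈-48.081383; u=1/2·(-29.860139)+2·(-26.514810)+3/4·(-48.081383)≈-104.020727; next y=-4/5·26.860139+1/4·(-104.020727)≈-47.493293
n=10: y≈-47.493293, sp=-1, e=sp−y≈46.493293; I≈19.978483, D=e−e_prev≈76.353433; u=1/2·46.493293+2·19.978483+3/4·76.353433≈120.468688; next y=-4/5·(-47.493293)+1/4·120.468688≈68.111807
n=11: y≈68.111807, sp=-1, e=sp−y≈-69.111807; I≈-49.133323, D=e−e_prev≈-115.605100; u=1/2·(-69.111807)+2·(-49.133323)+3/4·(-115.605100)≈-219.526375; next y=-4/5·68.111807+1/4·(-219.526375)≈-109.371039
n=12: y≈-109.371039, sp=-1, e=sp−y≈108.371039; I≈59.237716, D=e−e_prev≈177.482845; u=1/2·108.371039+2·59.237716+3/4·177.482845≈305.773085; next y=-4/5·(-109.371039)+1/4·305.773085≈163.940102

0 1 3.250 0.000
1 1 1.859 0.813
2 1 6.086 -0.185
3 -3 -11.320 1.670
4 -3 2.697 -4.166
5 -3 -25.909 4.007
6 -3 10.698 -9.683
7 -3 -51.539 10.420
8 -3 39.533 -21.221
9 -3 -104.021 26.860
10 -1 120.469 -47.493
11 -1 -219.526 68.112
12 -1 305.773 -109.371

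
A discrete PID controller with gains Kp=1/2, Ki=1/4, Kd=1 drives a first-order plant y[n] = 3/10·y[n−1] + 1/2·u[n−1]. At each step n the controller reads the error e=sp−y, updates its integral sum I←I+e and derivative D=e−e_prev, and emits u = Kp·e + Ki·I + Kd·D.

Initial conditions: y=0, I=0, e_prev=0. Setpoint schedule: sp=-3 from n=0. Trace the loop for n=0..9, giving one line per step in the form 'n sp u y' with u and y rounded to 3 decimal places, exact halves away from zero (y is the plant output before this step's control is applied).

(exact arithmetic carried between steps; '≈' marks a value shown rounded to 6 d.p. or computed from one; I and e_prev carry over from the previous line; the table rounds u and y to 3 d.p., halves away from zero)
n=0: y=0, sp=-3, e=sp−y=-3; I=-3, D=e−e_prev=-3; u=1/2·(-3)+1/4·(-3)+1·(-3)=-5.25; next y=3/10·0+1/2·(-5.25)=-2.625
n=1: y=-2.625, sp=-3, e=sp−y=-0.375; I=-3.375, D=e−e_prev=2.625; u=1/2·(-0.375)+1/4·(-3.375)+1·2.625=1.59375; next y=3/10·(-2.625)+1/2·1.59375=0.009375
n=2: y=0.009375, sp=-3, e=sp−y=-3.009375; I=-6.384375, D=e−e_prev=-2.634375; u=1/2·(-3.009375)+1/4·(-6.384375)+1·(-2.634375)≈-5.735156; next y=3/10·0.009375+1/2·(-5.735156)≈-2.864766
n=3: y≈-2.864766, sp=-3, e=sp−y≈-0.135234; I≈-6.519609, D=e−e_prev≈2.874141; u=1/2·(-0.135234)+1/4·(-6.519609)+1·2.874141≈1.176621; next y=3/10·(-2.864766)+1/2·1.176621≈-0.271119
n=4: y≈-0.271119, sp=-3, e=sp−y≈-2.728881; I≈-9.248490, D=e−e_prev≈-2.593646; u=1/2·(-2.728881)+1/4·(-9.248490)+1·(-2.593646)≈-6.270209; next y=3/10·(-0.271119)+1/2·(-6.270209)≈-3.216440
n=5: y≈-3.216440, sp=-3, e=sp−y≈0.216440; I≈-9.032050, D=e−e_prev≈2.945321; u=1/2·0.216440+1/4·(-9.032050)+1·2.945321≈0.795529; next y=3/10·(-3.216440)+1/2·0.795529≈-0.567168
n=6: y≈-0.567168, sp=-3, e=sp−y≈-2.432832; I≈-11.464882, D=e−e_prev≈-2.649273; u=1/2·(-2.432832)+1/4·(-11.464882)+1·(-2.649273)≈-6.731910; next y=3/10·(-0.567168)+1/2·(-6.731910)≈-3.536105
n=7: y≈-3.536105, sp=-3, e=sp−y≈0.536105; I≈-10.928777, D=e−e_prev≈2.968938; u=1/2·0.536105+1/4·(-10.928777)+1·2.968938≈0.504796; next y=3/10·(-3.536105)+1/2·0.504796≈-0.808434
n=8: y≈-0.808434, sp=-3, e=sp−y≈-2.191566; I≈-13.120343, D=e−e_prev≈-2.727671; u=1/2·(-2.191566)+1/4·(-13.120343)+1·(-2.727671)≈-7.103541; next y=3/10·(-0.808434)+1/2·(-7.103541)≈-3.794300
n=9: y≈-3.794300, sp=-3, e=sp−y≈0.794300; I≈-12.326043, D=e−e_prev≈2.985867; u=1/2·0.794300+1/4·(-12.326043)+1·2.985867≈0.301506; next y=3/10·(-3.794300)+1/2·0.301506≈-0.987537

0 -3 -5.250 0.000
1 -3 1.594 -2.625
2 -3 -5.735 0.009
3 -3 1.177 -2.865
4 -3 -6.270 -0.271
5 -3 0.796 -3.216
6 -3 -6.732 -0.567
7 -3 0.505 -3.536
8 -3 -7.104 -0.808
9 -3 0.302 -3.794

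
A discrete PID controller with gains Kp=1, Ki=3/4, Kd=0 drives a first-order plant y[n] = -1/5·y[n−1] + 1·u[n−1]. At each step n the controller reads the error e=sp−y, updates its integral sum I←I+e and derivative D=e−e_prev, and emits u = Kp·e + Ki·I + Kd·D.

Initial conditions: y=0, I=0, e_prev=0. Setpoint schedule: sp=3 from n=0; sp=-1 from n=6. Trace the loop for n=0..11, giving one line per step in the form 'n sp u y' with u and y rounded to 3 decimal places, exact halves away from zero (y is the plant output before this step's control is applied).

0 3 5.250 0.000
1 3 -1.688 5.250
2 3 10.603 -2.738
3 3 -9.398 11.151
4 3 24.352 -11.628
5 3 -31.712 26.677
6 -1 55.048 -37.047
7 -1 -92.050 62.458
8 -1 152.606 -104.542
9 -1 -256.336 173.514
10 -1 425.746 -291.038
11 -1 -712.961 483.953

(exact arithmetic carried between steps; '≈' marks a value shown rounded to 6 d.p. or computed from one; I and e_prev carry over from the previous line; the table rounds u and y to 3 d.p., halves away from zero)
n=0: y=0, sp=3, e=sp−y=3; I=3, D=e−e_prev=3; u=1·3+3/4·3+0·3=5.25; next y=-1/5·0+1·5.25=5.25
n=1: y=5.25, sp=3, e=sp−y=-2.25; I=0.75, D=e−e_prev=-5.25; u=1·(-2.25)+3/4·0.75+0·(-5.25)=-1.6875; next y=-1/5·5.25+1·(-1.6875)=-2.7375
n=2: y=-2.7375, sp=3, e=sp−y=5.7375; I=6.4875, D=e−e_prev=7.9875; u=1·5.7375+3/4·6.4875+0·7.9875=10.603125; next y=-1/5·(-2.7375)+1·10.603125=11.150625
n=3: y=11.150625, sp=3, e=sp−y=-8.150625; I=-1.663125, D=e−e_prev=-13.888125; u=1·(-8.150625)+3/4·(-1.663125)+0·(-13.888125)≈-9.397969; next y=-1/5·11.150625+1·(-9.397969)≈-11.628094
n=4: y≈-11.628094, sp=3, e=sp−y≈14.628094; I≈12.964969, D=e−e_prev≈22.778719; u=1·14.628094+3/4·12.964969+0·22.778719≈24.351820; next y=-1/5·(-11.628094)+1·24.351820≈26.677439
n=5: y≈26.677439, sp=3, e=sp−y≈-23.677439; I≈-10.712470, D=e−e_prev≈-38.305533; u=1·(-23.677439)+3/4·(-10.712470)+0·(-38.305533)≈-31.711792; next y=-1/5·26.677439+1·(-31.711792)≈-37.047280
n=6: y≈-37.047280, sp=-1, e=sp−y≈36.047280; I≈25.334809, D=e−e_prev≈59.724719; u=1·36.047280+3/4·25.334809+0·59.724719≈55.048387; next y=-1/5·(-37.047280)+1·55.048387≈62.457843
n=7: y≈62.457843, sp=-1, e=sp−y≈-63.457843; I≈-38.123033, D=e−e_prev≈-99.505122; u=1·(-63.457843)+3/4·(-38.123033)+0·(-99.505122)≈-92.050117; next y=-1/5·62.457843+1·(-92.050117)≈-104.541686
n=8: y≈-104.541686, sp=-1, e=sp−y≈103.541686; I≈65.418653, D=e−e_prev≈166.999528; u=1·103.541686+3/4·65.418653+0·166.999528≈152.605675; next y=-1/5·(-104.541686)+1·152.605675≈173.514013
n=9: y≈173.514013, sp=-1, e=sp−y≈-174.514013; I≈-109.095360, D=e−e_prev≈-278.055699; u=1·(-174.514013)+3/4·(-109.095360)+0·(-278.055699)≈-256.335533; next y=-1/5·173.514013+1·(-256.335533)≈-291.038335
n=10: y≈-291.038335, sp=-1, e=sp−y≈290.038335; I≈180.942975, D=e−e_prev≈464.552348; u=1·290.038335+3/4·180.942975+0·464.552348≈425.745566; next y=-1/5·(-291.038335)+1·425.745566≈483.953233
n=11: y≈483.953233, sp=-1, e=sp−y≈-484.953233; I≈-304.010258, D=e−e_prev≈-774.991569; u=1·(-484.953233)+3/4·(-304.010258)+0·(-774.991569)≈-712.960927; next y=-1/5·483.953233+1·(-712.960927)≈-809.751574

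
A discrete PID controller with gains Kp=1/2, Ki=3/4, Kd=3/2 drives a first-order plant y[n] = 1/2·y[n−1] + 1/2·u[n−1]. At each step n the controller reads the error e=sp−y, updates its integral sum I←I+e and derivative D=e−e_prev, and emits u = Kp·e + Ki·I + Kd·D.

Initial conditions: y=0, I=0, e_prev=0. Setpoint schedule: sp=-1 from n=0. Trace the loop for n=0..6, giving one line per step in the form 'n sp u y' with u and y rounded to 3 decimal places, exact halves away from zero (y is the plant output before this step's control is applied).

(exact arithmetic carried between steps; '≈' marks a value shown rounded to 6 d.p. or computed from one; I and e_prev carry over from the previous line; the table rounds u and y to 3 d.p., halves away from zero)
n=0: y=0, sp=-1, e=sp−y=-1; I=-1, D=e−e_prev=-1; u=1/2·(-1)+3/4·(-1)+3/2·(-1)=-2.75; next y=1/2·0+1/2·(-2.75)=-1.375
n=1: y=-1.375, sp=-1, e=sp−y=0.375; I=-0.625, D=e−e_prev=1.375; u=1/2·0.375+3/4·(-0.625)+3/2·1.375=1.78125; next y=1/2·(-1.375)+1/2·1.78125=0.203125
n=2: y=0.203125, sp=-1, e=sp−y=-1.203125; I=-1.828125, D=e−e_prev=-1.578125; u=1/2·(-1.203125)+3/4·(-1.828125)+3/2·(-1.578125)≈-4.339844; next y=1/2·0.203125+1/2·(-4.339844)≈-2.068359
n=3: y≈-2.068359, sp=-1, e=sp−y≈1.068359; I≈-0.759766, D=e−e_prev≈2.271484; u=1/2·1.068359+3/4·(-0.759766)+3/2·2.271484≈3.371582; next y=1/2·(-2.068359)+1/2·3.371582≈0.651611
n=4: y≈0.651611, sp=-1, e=sp−y≈-1.651611; I≈-2.411377, D=e−e_prev≈-2.719971; u=1/2·(-1.651611)+3/4·(-2.411377)+3/2·(-2.719971)≈-6.714294; next y=1/2·0.651611+1/2·(-6.714294)≈-3.031342
n=5: y≈-3.031342, sp=-1, e=sp−y≈2.031342; I≈-0.380035, D=e−e_prev≈3.682953; u=1/2·2.031342+3/4·(-0.380035)+3/2·3.682953≈6.255074; next y=1/2·(-3.031342)+1/2·6.255074≈1.611866
n=6: y≈1.611866, sp=-1, e=sp−y≈-2.611866; I≈-2.991901, D=e−e_prev≈-4.643208; u=1/2·(-2.611866)+3/4·(-2.991901)+3/2·(-4.643208)≈-10.514670; next y=1/2·1.611866+1/2·(-10.514670)≈-4.451402

0 -1 -2.750 0.000
1 -1 1.781 -1.375
2 -1 -4.340 0.203
3 -1 3.372 -2.068
4 -1 -6.714 0.652
5 -1 6.255 -3.031
6 -1 -10.515 1.612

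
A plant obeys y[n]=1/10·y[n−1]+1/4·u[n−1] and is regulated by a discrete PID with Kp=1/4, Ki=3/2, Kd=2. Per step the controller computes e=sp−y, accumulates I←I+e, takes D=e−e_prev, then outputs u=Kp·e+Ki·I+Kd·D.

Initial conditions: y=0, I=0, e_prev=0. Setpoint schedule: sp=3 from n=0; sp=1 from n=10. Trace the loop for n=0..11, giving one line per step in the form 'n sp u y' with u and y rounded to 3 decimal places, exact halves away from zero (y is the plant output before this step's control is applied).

(exact arithmetic carried between steps; '≈' marks a value shown rounded to 6 d.p. or computed from one; I and e_prev carry over from the previous line; the table rounds u and y to 3 d.p., halves away from zero)
n=0: y=0, sp=3, e=sp−y=3; I=3, D=e−e_prev=3; u=1/4·3+3/2·3+2·3=11.25; next y=1/10·0+1/4·11.25=2.8125
n=1: y=2.8125, sp=3, e=sp−y=0.1875; I=3.1875, D=e−e_prev=-2.8125; u=1/4·0.1875+3/2·3.1875+2·(-2.8125)=-0.796875; next y=1/10·2.8125+1/4·(-0.796875)≈0.082031
n=2: y≈0.082031, sp=3, e=sp−y≈2.917969; I≈6.105469, D=e−e_prev≈2.730469; u=1/4·2.917969+3/2·6.105469+2·2.730469≈15.348633; next y=1/10·0.082031+1/4·15.348633≈3.845361
n=3: y≈3.845361, sp=3, e=sp−y≈-0.845361; I≈5.260107, D=e−e_prev≈-3.763330; u=1/4·(-0.845361)+3/2·5.260107+2·(-3.763330)≈0.152161; next y=1/10·3.845361+1/4·0.152161≈0.422576
n=4: y≈0.422576, sp=3, e=sp−y≈2.577424; I≈7.837531, D=e−e_prev≈3.422785; u=1/4·2.577424+3/2·7.837531+2·3.422785≈19.246223; next y=1/10·0.422576+1/4·19.246223≈4.853813
n=5: y≈4.853813, sp=3, e=sp−y≈-1.853813; I≈5.983718, D=e−e_prev≈-4.431237; u=1/4·(-1.853813)+3/2·5.983718+2·(-4.431237)≈-0.350351; next y=1/10·4.853813+1/4·(-0.350351)≈0.397794
n=6: y≈0.397794, sp=3, e=sp−y≈2.602206; I≈8.585924, D=e−e_prev≈4.456020; u=1/4·2.602206+3/2·8.585924+2·4.456020≈22.441477; next y=1/10·0.397794+1/4·22.441477≈5.650149
n=7: y≈5.650149, sp=3, e=sp−y≈-2.650149; I≈5.935776, D=e−e_prev≈-5.252355; u=1/4·(-2.650149)+3/2·5.935776+2·(-5.252355)≈-2.263584; next y=1/10·5.650149+1/4·(-2.263584)≈-0.000881
n=8: y≈-0.000881, sp=3, e=sp−y≈3.000881; I≈8.936657, D=e−e_prev≈5.651030; u=1/4·3.000881+3/2·8.936657+2·5.651030≈25.457265; next y=1/10·(-0.000881)+1/4·25.457265≈6.364228
n=9: y≈6.364228, sp=3, e=sp−y≈-3.364228; I≈5.572429, D=e−e_prev≈-6.365109; u=1/4·(-3.364228)+3/2·5.572429+2·(-6.365109)≈-5.212632; next y=1/10·6.364228+1/4·(-5.212632)≈-0.666735
n=10: y≈-0.666735, sp=1, e=sp−y≈1.666735; I≈7.239164, D=e−e_prev≈5.030963; u=1/4·1.666735+3/2·7.239164+2·5.030963≈21.337356; next y=1/10·(-0.666735)+1/4·21.337356≈5.267666
n=11: y≈5.267666, sp=1, e=sp−y≈-4.267666; I≈2.971498, D=e−e_prev≈-5.934401; u=1/4·(-4.267666)+3/2·2.971498+2·(-5.934401)≈-8.478471; next y=1/10·5.267666+1/4·(-8.478471)≈-1.592851

0 3 11.250 0.000
1 3 -0.797 2.813
2 3 15.349 0.082
3 3 0.152 3.845
4 3 19.246 0.423
5 3 -0.350 4.854
6 3 22.441 0.398
7 3 -2.264 5.650
8 3 25.457 -0.001
9 3 -5.213 6.364
10 1 21.337 -0.667
11 1 -8.478 5.268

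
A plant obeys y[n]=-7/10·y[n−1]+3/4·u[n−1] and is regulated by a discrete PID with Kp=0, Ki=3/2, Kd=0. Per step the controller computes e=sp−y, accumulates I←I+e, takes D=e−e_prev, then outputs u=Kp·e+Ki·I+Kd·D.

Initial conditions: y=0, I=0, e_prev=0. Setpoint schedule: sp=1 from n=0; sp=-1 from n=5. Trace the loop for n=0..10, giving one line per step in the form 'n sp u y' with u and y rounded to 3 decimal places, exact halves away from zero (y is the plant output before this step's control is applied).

0 1 1.500 0.000
1 1 1.313 1.125
2 1 2.517 0.197
3 1 1.392 1.750
4 1 3.164 -0.181
5 -1 -2.085 2.499
6 -1 1.385 -3.314
7 -1 -5.153 3.358
8 -1 2.670 -6.215
9 -1 -8.360 6.353
10 -1 6.216 -10.717

(exact arithmetic carried between steps; '≈' marks a value shown rounded to 6 d.p. or computed from one; I and e_prev carry over from the previous line; the table rounds u and y to 3 d.p., halves away from zero)
n=0: y=0, sp=1, e=sp−y=1; I=1, D=e−e_prev=1; u=0·1+3/2·1+0·1=1.5; next y=-7/10·0+3/4·1.5=1.125
n=1: y=1.125, sp=1, e=sp−y=-0.125; I=0.875, D=e−e_prev=-1.125; u=0·(-0.125)+3/2·0.875+0·(-1.125)=1.3125; next y=-7/10·1.125+3/4·1.3125=0.196875
n=2: y=0.196875, sp=1, e=sp−y=0.803125; I=1.678125, D=e−e_prev=0.928125; u=0·0.803125+3/2·1.678125+0·0.928125≈2.517188; next y=-7/10·0.196875+3/4·2.517188≈1.750078
n=3: y≈1.750078, sp=1, e=sp−y≈-0.750078; I≈0.928047, D=e−e_prev≈-1.553203; u=0·(-0.750078)+3/2·0.928047+0·(-1.553203)≈1.392070; next y=-7/10·1.750078+3/4·1.392070≈-0.181002
n=4: y≈-0.181002, sp=1, e=sp−y≈1.181002; I≈2.109049, D=e−e_prev≈1.931080; u=0·1.181002+3/2·2.109049+0·1.931080≈3.163573; next y=-7/10·(-0.181002)+3/4·3.163573≈2.499381
n=5: y≈2.499381, sp=-1, e=sp−y≈-3.499381; I≈-1.390332, D=e−e_prev≈-4.680383; u=0·(-3.499381)+3/2·(-1.390332)+0·(-4.680383)≈-2.085499; next y=-7/10·2.499381+3/4·(-2.085499)≈-3.313691
n=6: y≈-3.313691, sp=-1, e=sp−y≈2.313691; I≈0.923358, D=e−e_prev≈5.813072; u=0·2.313691+3/2·0.923358+0·5.813072≈1.385038; next y=-7/10·(-3.313691)+3/4·1.385038≈3.358362
n=7: y≈3.358362, sp=-1, e=sp−y≈-4.358362; I≈-3.435003, D=e−e_prev≈-6.672053; u=0·(-4.358362)+3/2·(-3.435003)+0·(-6.672053)≈-5.152505; next y=-7/10·3.358362+3/4·(-5.152505)≈-6.215232
n=8: y≈-6.215232, sp=-1, e=sp−y≈5.215232; I≈1.780229, D=e−e_prev≈9.573594; u=0·5.215232+3/2·1.780229+0·9.573594≈2.670343; next y=-7/10·(-6.215232)+3/4·2.670343≈6.353420
n=9: y≈6.353420, sp=-1, e=sp−y≈-7.353420; I≈-5.573191, D=e−e_prev≈-12.568652; u=0·(-7.353420)+3/2·(-5.573191)+0·(-12.568652)≈-8.359787; next y=-7/10·6.353420+3/4·(-8.359787)≈-10.717234
n=10: y≈-10.717234, sp=-1, e=sp−y≈9.717234; I≈4.144043, D=e−e_prev≈17.070654; u=0·9.717234+3/2·4.144043+0·17.070654≈6.216064; next y=-7/10·(-10.717234)+3/4·6.216064≈12.164112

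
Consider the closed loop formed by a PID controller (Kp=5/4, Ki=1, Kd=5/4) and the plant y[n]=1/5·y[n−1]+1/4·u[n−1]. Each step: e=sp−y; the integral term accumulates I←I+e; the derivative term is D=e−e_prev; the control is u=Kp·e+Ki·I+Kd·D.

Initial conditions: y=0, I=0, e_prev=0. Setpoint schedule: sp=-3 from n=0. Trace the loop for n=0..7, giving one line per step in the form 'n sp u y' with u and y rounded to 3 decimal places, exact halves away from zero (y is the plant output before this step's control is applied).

0 -3 -10.500 0.000
1 -3 -0.563 -2.625
2 -3 -11.077 -0.666
3 -3 -3.133 -2.902
4 -3 -11.412 -1.364
5 -3 -4.958 -3.126
6 -3 -11.448 -1.865
7 -3 -6.211 -3.235

(exact arithmetic carried between steps; '≈' marks a value shown rounded to 6 d.p. or computed from one; I and e_prev carry over from the previous line; the table rounds u and y to 3 d.p., halves away from zero)
n=0: y=0, sp=-3, e=sp−y=-3; I=-3, D=e−e_prev=-3; u=5/4·(-3)+1·(-3)+5/4·(-3)=-10.5; next y=1/5·0+1/4·(-10.5)=-2.625
n=1: y=-2.625, sp=-3, e=sp−y=-0.375; I=-3.375, D=e−e_prev=2.625; u=5/4·(-0.375)+1·(-3.375)+5/4·2.625=-0.5625; next y=1/5·(-2.625)+1/4·(-0.5625)=-0.665625
n=2: y=-0.665625, sp=-3, e=sp−y=-2.334375; I=-5.709375, D=e−e_prev=-1.959375; u=5/4·(-2.334375)+1·(-5.709375)+5/4·(-1.959375)≈-11.076563; next y=1/5·(-0.665625)+1/4·(-11.076563)≈-2.902266
n=3: y≈-2.902266, sp=-3, e=sp−y≈-0.097734; I≈-5.807109, D=e−e_prev≈2.236641; u=5/4·(-0.097734)+1·(-5.807109)+5/4·2.236641≈-3.133477; next y=1/5·(-2.902266)+1/4·(-3.133477)≈-1.363822
n=4: y≈-1.363822, sp=-3, e=sp−y≈-1.636178; I≈-7.443287, D=e−e_prev≈-1.538443; u=5/4·(-1.636178)+1·(-7.443287)+5/4·(-1.538443)≈-11.411563; next y=1/5·(-1.363822)+1/4·(-11.411563)≈-3.125655
n=5: y≈-3.125655, sp=-3, e=sp−y≈0.125655; I≈-7.317632, D=e−e_prev≈1.761833; u=5/4·0.125655+1·(-7.317632)+5/4·1.761833≈-4.958271; next y=1/5·(-3.125655)+1/4·(-4.958271)≈-1.864699
n=6: y≈-1.864699, sp=-3, e=sp−y≈-1.135301; I≈-8.452933, D=e−e_prev≈-1.260956; u=5/4·(-1.135301)+1·(-8.452933)+5/4·(-1.260956)≈-11.448255; next y=1/5·(-1.864699)+1/4·(-11.448255)≈-3.235003
n=7: y≈-3.235003, sp=-3, e=sp−y≈0.235003; I≈-8.217929, D=e−e_prev≈1.370305; u=5/4·0.235003+1·(-8.217929)+5/4·1.370305≈-6.211294; next y=1/5·(-3.235003)+1/4·(-6.211294)≈-2.199824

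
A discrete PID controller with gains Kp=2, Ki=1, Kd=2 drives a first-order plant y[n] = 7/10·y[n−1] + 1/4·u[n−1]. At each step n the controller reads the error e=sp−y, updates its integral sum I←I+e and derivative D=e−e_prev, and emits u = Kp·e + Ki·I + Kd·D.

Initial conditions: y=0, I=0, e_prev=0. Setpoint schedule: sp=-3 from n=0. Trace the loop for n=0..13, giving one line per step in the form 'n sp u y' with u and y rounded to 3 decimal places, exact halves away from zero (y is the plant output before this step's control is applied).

0 -3 -15.000 0.000
1 -3 6.750 -3.750
2 -3 -14.063 -0.938
3 -3 5.672 -4.172
4 -3 -12.973 -1.502
5 -3 4.831 -4.295
6 -3 -11.940 -1.799
7 -3 4.078 -4.244
8 -3 -11.032 -1.951
9 -3 3.368 -4.124
10 -3 -10.249 -2.045
11 -3 2.698 -3.994
12 -3 -9.569 -2.121
13 -3 2.077 -3.877

(exact arithmetic carried between steps; '≈' marks a value shown rounded to 6 d.p. or computed from one; I and e_prev carry over from the previous line; the table rounds u and y to 3 d.p., halves away from zero)
n=0: y=0, sp=-3, e=sp−y=-3; I=-3, D=e−e_prev=-3; u=2·(-3)+1·(-3)+2·(-3)=-15; next y=7/10·0+1/4·(-15)=-3.75
n=1: y=-3.75, sp=-3, e=sp−y=0.75; I=-2.25, D=e−e_prev=3.75; u=2·0.75+1·(-2.25)+2·3.75=6.75; next y=7/10·(-3.75)+1/4·6.75=-0.9375
n=2: y=-0.9375, sp=-3, e=sp−y=-2.0625; I=-4.3125, D=e−e_prev=-2.8125; u=2·(-2.0625)+1·(-4.3125)+2·(-2.8125)=-14.0625; next y=7/10·(-0.9375)+1/4·(-14.0625)=-4.171875
n=3: y=-4.171875, sp=-3, e=sp−y=1.171875; I=-3.140625, D=e−e_prev=3.234375; u=2·1.171875+1·(-3.140625)+2·3.234375=5.671875; next y=7/10·(-4.171875)+1/4·5.671875≈-1.502344
n=4: y≈-1.502344, sp=-3, e=sp−y≈-1.497656; I≈-4.638281, D=e−e_prev≈-2.669531; u=2·(-1.497656)+1·(-4.638281)+2·(-2.669531)≈-12.972656; next y=7/10·(-1.502344)+1/4·(-12.972656)≈-4.294805
n=5: y≈-4.294805, sp=-3, e=sp−y≈1.294805; I≈-3.343477, D=e−e_prev≈2.792461; u=2·1.294805+1·(-3.343477)+2·2.792461≈4.831055; next y=7/10·(-4.294805)+1/4·4.831055≈-1.798600
n=6: y≈-1.798600, sp=-3, e=sp−y≈-1.201400; I≈-4.544877, D=e−e_prev≈-2.496205; u=2·(-1.201400)+1·(-4.544877)+2·(-2.496205)≈-11.940088; next y=7/10·(-1.798600)+1/4·(-11.940088)≈-4.244042
n=7: y≈-4.244042, sp=-3, e=sp−y≈1.244042; I≈-3.300835, D=e−e_prev≈2.445442; u=2·1.244042+1·(-3.300835)+2·2.445442≈4.078132; next y=7/10·(-4.244042)+1/4·4.078132≈-1.951296
n=8: y≈-1.951296, sp=-3, e=sp−y≈-1.048704; I≈-4.349539, D=e−e_prev≈-2.292746; u=2·(-1.048704)+1·(-4.349539)+2·(-2.292746)≈-11.032438; next y=7/10·(-1.951296)+1/4·(-11.032438)≈-4.124017
n=9: y≈-4.124017, sp=-3, e=sp−y≈1.124017; I≈-3.225522, D=e−e_prev≈2.172721; u=2·1.124017+1·(-3.225522)+2·2.172721≈3.367953; next y=7/10·(-4.124017)+1/4·3.367953≈-2.044824
n=10: y≈-2.044824, sp=-3, e=sp−y≈-0.955176; I≈-4.180699, D=e−e_prev≈-2.079193; u=2·(-0.955176)+1·(-4.180699)+2·(-2.079193)≈-10.249438; next y=7/10·(-2.044824)+1/4·(-10.249438)≈-3.993736
n=11: y≈-3.993736, sp=-3, e=sp−y≈0.993736; I≈-3.186963, D=e−e_prev≈1.948912; u=2·0.993736+1·(-3.186963)+2·1.948912≈2.698334; next y=7/10·(-3.993736)+1/4·2.698334≈-2.121032
n=12: y≈-2.121032, sp=-3, e=sp−y≈-0.878968; I≈-4.065931, D=e−e_prev≈-1.872704; u=2·(-0.878968)+1·(-4.065931)+2·(-1.872704)≈-9.569276; next y=7/10·(-2.121032)+1/4·(-9.569276)≈-3.877041
n=13: y≈-3.877041, sp=-3, e=sp−y≈0.877041; I≈-3.188890, D=e−e_prev≈1.756010; u=2·0.877041+1·(-3.188890)+2·1.756010≈2.077212; next y=7/10·(-3.877041)+1/4·2.077212≈-2.194626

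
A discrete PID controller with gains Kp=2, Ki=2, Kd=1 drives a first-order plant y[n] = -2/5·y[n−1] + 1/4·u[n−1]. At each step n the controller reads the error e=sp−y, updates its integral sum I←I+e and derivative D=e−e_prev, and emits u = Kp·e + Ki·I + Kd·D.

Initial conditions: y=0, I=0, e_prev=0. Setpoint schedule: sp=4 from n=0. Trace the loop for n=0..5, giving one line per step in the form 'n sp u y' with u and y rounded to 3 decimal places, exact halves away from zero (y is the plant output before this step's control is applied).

0 4 20.000 0.000
1 4 -1.000 5.000
2 4 38.250 -2.250
3 4 -20.063 10.463
4 4 78.041 -9.201
5 4 -77.176 23.190

(exact arithmetic carried between steps; '≈' marks a value shown rounded to 6 d.p. or computed from one; I and e_prev carry over from the previous line; the table rounds u and y to 3 d.p., halves away from zero)
n=0: y=0, sp=4, e=sp−y=4; I=4, D=e−e_prev=4; u=2·4+2·4+1·4=20; next y=-2/5·0+1/4·20=5
n=1: y=5, sp=4, e=sp−y=-1; I=3, D=e−e_prev=-5; u=2·(-1)+2·3+1·(-5)=-1; next y=-2/5·5+1/4·(-1)=-2.25
n=2: y=-2.25, sp=4, e=sp−y=6.25; I=9.25, D=e−e_prev=7.25; u=2·6.25+2·9.25+1·7.25=38.25; next y=-2/5·(-2.25)+1/4·38.25=10.4625
n=3: y=10.4625, sp=4, e=sp−y=-6.4625; I=2.7875, D=e−e_prev=-12.7125; u=2·(-6.4625)+2·2.7875+1·(-12.7125)=-20.0625; next y=-2/5·10.4625+1/4·(-20.0625)=-9.200625
n=4: y=-9.200625, sp=4, e=sp−y=13.200625; I=15.988125, D=e−e_prev=19.663125; u=2·13.200625+2·15.988125+1·19.663125=78.040625; next y=-2/5·(-9.200625)+1/4·78.040625≈23.190406
n=5: y≈23.190406, sp=4, e=sp−y≈-19.190406; I≈-3.202281, D=e−e_prev≈-32.391031; u=2·(-19.190406)+2·(-3.202281)+1·(-32.391031)≈-77.176406; next y=-2/5·23.190406+1/4·(-77.176406)≈-28.570264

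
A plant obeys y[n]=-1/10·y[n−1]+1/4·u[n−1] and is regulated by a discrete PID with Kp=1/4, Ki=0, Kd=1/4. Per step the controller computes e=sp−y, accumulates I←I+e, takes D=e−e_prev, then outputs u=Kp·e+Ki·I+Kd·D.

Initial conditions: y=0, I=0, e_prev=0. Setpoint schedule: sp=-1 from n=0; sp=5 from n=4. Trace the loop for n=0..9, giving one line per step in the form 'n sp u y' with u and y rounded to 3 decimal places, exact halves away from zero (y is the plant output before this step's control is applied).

0 -1 -0.500 0.000
1 -1 -0.188 -0.125
2 -1 -0.264 -0.034
3 -1 -0.227 -0.063
4 5 2.760 -0.051
5 5 0.890 0.695
6 5 1.347 0.153
7 5 1.127 0.322
8 5 1.206 0.250
9 5 1.174 0.276

(exact arithmetic carried between steps; '≈' marks a value shown rounded to 6 d.p. or computed from one; I and e_prev carry over from the previous line; the table rounds u and y to 3 d.p., halves away from zero)
n=0: y=0, sp=-1, e=sp−y=-1; I=-1, D=e−e_prev=-1; u=1/4·(-1)+0·(-1)+1/4·(-1)=-0.5; next y=-1/10·0+1/4·(-0.5)=-0.125
n=1: y=-0.125, sp=-1, e=sp−y=-0.875; I=-1.875, D=e−e_prev=0.125; u=1/4·(-0.875)+0·(-1.875)+1/4·0.125=-0.1875; next y=-1/10·(-0.125)+1/4·(-0.1875)=-0.034375
n=2: y=-0.034375, sp=-1, e=sp−y=-0.965625; I=-2.840625, D=e−e_prev=-0.090625; u=1/4·(-0.965625)+0·(-2.840625)+1/4·(-0.090625)≈-0.264063; next y=-1/10·(-0.034375)+1/4·(-0.264063)≈-0.062578
n=3: y≈-0.062578, sp=-1, e=sp−y≈-0.937422; I≈-3.778047, D=e−e_prev≈0.028203; u=1/4·(-0.937422)+0·(-3.778047)+1/4·0.028203≈-0.227305; next y=-1/10·(-0.062578)+1/4·(-0.227305)≈-0.050568
n=4: y≈-0.050568, sp=5, e=sp−y≈5.050568; I≈1.272521, D=e−e_prev≈5.987990; u=1/4·5.050568+0·1.272521+1/4·5.987990≈2.759640; next y=-1/10·(-0.050568)+1/4·2.759640≈0.694967
n=5: y≈0.694967, sp=5, e=sp−y≈4.305033; I≈5.577555, D=e−e_prev≈-0.745535; u=1/4·4.305033+0·5.577555+1/4·(-0.745535)≈0.889875; next y=-1/10·0.694967+1/4·0.889875≈0.152972
n=6: y≈0.152972, sp=5, e=sp−y≈4.847028; I≈10.424583, D=e−e_prev≈0.541995; u=1/4·4.847028+0·10.424583+1/4·0.541995≈1.347256; next y=-1/10·0.152972+1/4·1.347256≈0.321517
n=7: y≈0.321517, sp=5, e=sp−y≈4.678483; I≈15.103066, D=e−e_prev≈-0.168545; u=1/4·4.678483+0·15.103066+1/4·(-0.168545)≈1.127485; next y=-1/10·0.321517+1/4·1.127485≈0.249719
n=8: y≈0.249719, sp=5, e=sp−y≈4.750281; I≈19.853347, D=e−e_prev≈0.071797; u=1/4·4.750281+0·19.853347+1/4·0.071797≈1.205519; next y=-1/10·0.249719+1/4·1.205519≈0.276408
n=9: y≈0.276408, sp=5, e=sp−y≈4.723592; I≈24.576939, D=e−e_prev≈-0.026688; u=1/4·4.723592+0·24.576939+1/4·(-0.026688)≈1.174226; next y=-1/10·0.276408+1/4·1.174226≈0.265916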